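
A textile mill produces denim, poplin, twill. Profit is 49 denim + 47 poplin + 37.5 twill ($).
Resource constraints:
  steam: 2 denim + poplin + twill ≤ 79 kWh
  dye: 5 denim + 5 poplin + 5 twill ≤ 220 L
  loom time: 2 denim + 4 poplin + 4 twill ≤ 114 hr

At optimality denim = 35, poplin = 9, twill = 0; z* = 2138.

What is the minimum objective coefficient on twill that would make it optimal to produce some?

47

At the optimum: steam uses 79 of 79 (binding); dye uses 220 of 220 (binding); loom time uses 106 of 114 (slack = 8).
Since loom time is not tight, its dual is 0.
From A_Bᵀ y = c: 2·y_steam + 5·y_dye = 49; 1·y_steam + 5·y_dye = 47.
Solving: y_steam = 2, y_dye = 9.
twill enters the basis when its profit ≥ yᵀa₃ = 2·1 + 9·5 = 47.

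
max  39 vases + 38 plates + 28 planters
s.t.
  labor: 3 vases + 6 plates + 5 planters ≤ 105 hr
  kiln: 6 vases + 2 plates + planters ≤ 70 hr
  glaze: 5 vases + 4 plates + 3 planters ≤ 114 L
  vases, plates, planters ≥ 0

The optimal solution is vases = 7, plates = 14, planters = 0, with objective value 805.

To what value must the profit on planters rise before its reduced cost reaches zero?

Binding: labor and kiln. Non-binding: glaze (23 unused).
Slack constraints have shadow price 0 (complementary slackness).
From A_Bᵀ y = c: 3·y_labor + 6·y_kiln = 39; 6·y_labor + 2·y_kiln = 38.
→ y_labor = 5 and y_kiln = 4.
planters enters the basis when its profit ≥ yᵀa₃ = 5·5 + 4·1 = 29.

29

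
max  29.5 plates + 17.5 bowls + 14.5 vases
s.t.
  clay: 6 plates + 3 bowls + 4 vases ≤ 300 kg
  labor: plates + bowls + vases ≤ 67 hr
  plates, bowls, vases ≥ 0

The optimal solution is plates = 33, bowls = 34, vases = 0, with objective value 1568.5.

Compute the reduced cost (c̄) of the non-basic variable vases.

Check each constraint at x*: clay 300/300 (tight); labor 67/67 (tight).
Dual feasibility on the basic columns requires 6·y_clay + 1·y_labor = 29.5, 3·y_clay + 1·y_labor = 17.5.
→ y_clay = 4 and y_labor = 5.5.
Reduced cost of vases: c₃ − yᵀa₃ = 14.5 − (4·4 + 5.5·1) = 14.5 − 21.5 = -7.

-7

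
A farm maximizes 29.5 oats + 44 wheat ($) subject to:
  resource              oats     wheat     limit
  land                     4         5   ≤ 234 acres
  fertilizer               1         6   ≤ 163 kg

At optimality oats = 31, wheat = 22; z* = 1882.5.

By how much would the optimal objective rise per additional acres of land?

7

At the optimum: land uses 234 of 234 (binding); fertilizer uses 163 of 163 (binding).
The binding rows give the dual system: 4·y_land + 1·y_fertilizer = 29.5 and 5·y_land + 6·y_fertilizer = 44.
This yields shadow prices y_land = 7, y_fertilizer = 1.5.
Shadow price of land = 7.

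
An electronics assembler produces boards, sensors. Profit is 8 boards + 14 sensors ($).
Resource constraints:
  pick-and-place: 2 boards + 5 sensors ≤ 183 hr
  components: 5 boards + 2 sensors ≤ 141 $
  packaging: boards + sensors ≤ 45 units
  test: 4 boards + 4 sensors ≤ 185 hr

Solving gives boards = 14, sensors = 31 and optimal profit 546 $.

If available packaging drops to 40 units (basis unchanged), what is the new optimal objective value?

526

At the optimum: pick-and-place uses 183 of 183 (binding); components uses 132 of 141 (slack = 9); packaging uses 45 of 45 (binding); test uses 180 of 185 (slack = 5).
Slack constraints have shadow price 0 (complementary slackness).
The binding rows give the dual system: 2·y_pick-and-place + 1·y_packaging = 8 and 5·y_pick-and-place + 1·y_packaging = 14.
→ y_pick-and-place = 2 and y_packaging = 4.
Δz = y_packaging·Δb = 4 × (-5) = -20, so new z* = 546 − 20 = 526.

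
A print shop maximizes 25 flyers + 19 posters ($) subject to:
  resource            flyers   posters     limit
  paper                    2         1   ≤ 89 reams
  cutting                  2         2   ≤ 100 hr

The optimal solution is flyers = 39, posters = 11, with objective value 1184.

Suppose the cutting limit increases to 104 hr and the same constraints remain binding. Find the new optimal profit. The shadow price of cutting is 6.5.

Δb = 4, so new z* = 1184 + (6.5)·(4) = 1184 + 26 = 1210.

1210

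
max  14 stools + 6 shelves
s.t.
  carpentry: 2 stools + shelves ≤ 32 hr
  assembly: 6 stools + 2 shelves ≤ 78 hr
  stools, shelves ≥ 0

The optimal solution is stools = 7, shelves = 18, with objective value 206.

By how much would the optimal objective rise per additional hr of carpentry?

4

Check each constraint at x*: carpentry 32/32 (tight); assembly 78/78 (tight).
Dual feasibility on the basic columns requires 2·y_carpentry + 6·y_assembly = 14, 1·y_carpentry + 2·y_assembly = 6.
Solving: y_carpentry = 4, y_assembly = 1.
Shadow price of carpentry = 4.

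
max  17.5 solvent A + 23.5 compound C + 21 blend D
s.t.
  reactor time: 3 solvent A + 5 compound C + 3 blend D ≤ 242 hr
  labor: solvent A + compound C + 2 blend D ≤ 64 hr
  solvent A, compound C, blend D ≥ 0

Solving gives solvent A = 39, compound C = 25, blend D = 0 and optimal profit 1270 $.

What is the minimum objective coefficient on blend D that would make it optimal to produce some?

26

Both reactor time and labor are binding at x*.
Dual feasibility on the basic columns requires 3·y_reactor time + 1·y_labor = 17.5, 5·y_reactor time + 1·y_labor = 23.5.
Solving: y_reactor time = 3, y_labor = 8.5.
blend D enters the basis when its profit ≥ yᵀa₃ = 3·3 + 8.5·2 = 26.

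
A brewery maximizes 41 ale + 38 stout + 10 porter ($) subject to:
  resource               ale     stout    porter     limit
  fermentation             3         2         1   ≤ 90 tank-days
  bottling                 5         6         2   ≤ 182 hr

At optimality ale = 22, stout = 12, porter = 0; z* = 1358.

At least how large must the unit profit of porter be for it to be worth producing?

Check each constraint at x*: fermentation 90/90 (tight); bottling 182/182 (tight).
Dual feasibility on the basic columns requires 3·y_fermentation + 5·y_bottling = 41, 2·y_fermentation + 6·y_bottling = 38.
→ y_fermentation = 7 and y_bottling = 4.
porter enters the basis when its profit ≥ yᵀa₃ = 7·1 + 4·2 = 15.

15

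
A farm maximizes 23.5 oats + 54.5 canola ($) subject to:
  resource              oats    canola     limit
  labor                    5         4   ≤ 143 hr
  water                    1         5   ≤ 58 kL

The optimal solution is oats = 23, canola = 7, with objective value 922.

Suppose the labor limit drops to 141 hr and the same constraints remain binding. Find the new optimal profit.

916

Check each constraint at x*: labor 143/143 (tight); water 58/58 (tight).
Dual feasibility on the basic columns requires 5·y_labor + 1·y_water = 23.5, 4·y_labor + 5·y_water = 54.5.
Solving: y_labor = 3, y_water = 8.5.
Δz = y_labor·Δb = 3 × (-2) = -6, so new z* = 922 − 6 = 916.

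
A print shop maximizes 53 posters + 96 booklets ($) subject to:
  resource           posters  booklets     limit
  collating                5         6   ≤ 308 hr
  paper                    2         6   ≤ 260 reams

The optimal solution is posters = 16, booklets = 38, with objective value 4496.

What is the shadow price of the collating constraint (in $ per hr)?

7

Both collating and paper are binding at x*.
Dual feasibility on the basic columns requires 5·y_collating + 2·y_paper = 53, 6·y_collating + 6·y_paper = 96.
Solving: y_collating = 7, y_paper = 9.
Shadow price of collating = 7.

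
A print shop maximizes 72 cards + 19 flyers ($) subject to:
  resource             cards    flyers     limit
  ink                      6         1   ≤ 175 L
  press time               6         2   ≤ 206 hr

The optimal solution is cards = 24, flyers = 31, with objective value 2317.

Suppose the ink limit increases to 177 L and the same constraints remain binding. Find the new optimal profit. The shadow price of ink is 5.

2327

Δb = 2, so new z* = 2317 + (5)·(2) = 2317 + 10 = 2327.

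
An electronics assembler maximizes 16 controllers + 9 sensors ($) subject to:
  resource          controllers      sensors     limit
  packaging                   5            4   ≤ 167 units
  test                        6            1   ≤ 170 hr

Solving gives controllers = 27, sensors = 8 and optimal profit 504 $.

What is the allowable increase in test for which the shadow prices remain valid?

Binding constraints: packaging, test. The basis is B = [[5,4],[6,1]] with det -19.
Per unit increase in test, x* moves by d = (0.2105, -0.2632).
The basis stays optimal until sensors reaches 0; allowable increase = 30.4 hr.

30.4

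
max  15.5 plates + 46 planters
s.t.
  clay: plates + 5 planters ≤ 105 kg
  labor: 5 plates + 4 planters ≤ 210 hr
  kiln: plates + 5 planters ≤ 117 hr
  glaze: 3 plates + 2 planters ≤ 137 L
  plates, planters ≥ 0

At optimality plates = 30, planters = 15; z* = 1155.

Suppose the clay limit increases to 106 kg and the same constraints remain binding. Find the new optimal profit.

1163

Check each constraint at x*: clay 105/105 (tight); labor 210/210 (tight); kiln 105/117 (slack 12); glaze 120/137 (slack 17).
By complementary slackness, y = 0 for the non-binding constraints.
The binding rows give the dual system: 1·y_clay + 5·y_labor = 15.5 and 5·y_clay + 4·y_labor = 46.
Solving: y_clay = 8, y_labor = 1.5.
Δz = y_clay·Δb = 8 × (1) = 8, so new z* = 1155 + 8 = 1163.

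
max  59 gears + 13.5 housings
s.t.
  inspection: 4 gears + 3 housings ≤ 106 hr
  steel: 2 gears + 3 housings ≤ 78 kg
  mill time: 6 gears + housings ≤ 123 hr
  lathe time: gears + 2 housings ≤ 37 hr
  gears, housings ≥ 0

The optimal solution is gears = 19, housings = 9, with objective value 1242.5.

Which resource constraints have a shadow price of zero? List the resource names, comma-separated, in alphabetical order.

inspection, steel

inspection: 103/106 (slack 3)
steel: 65/78 (slack 13)
mill time: 123/123 (binding)
lathe time: 37/37 (binding)
By complementary slackness, a constraint with positive slack has shadow price 0 → inspection, steel.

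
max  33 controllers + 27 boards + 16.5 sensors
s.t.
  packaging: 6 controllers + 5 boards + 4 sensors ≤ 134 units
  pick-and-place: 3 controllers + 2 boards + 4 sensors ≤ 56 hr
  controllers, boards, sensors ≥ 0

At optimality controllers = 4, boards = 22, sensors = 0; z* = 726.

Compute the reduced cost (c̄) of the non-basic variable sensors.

-7.5

Both packaging and pick-and-place are binding at x*.
Dual feasibility on the basic columns requires 6·y_packaging + 3·y_pick-and-place = 33, 5·y_packaging + 2·y_pick-and-place = 27.
This yields shadow prices y_packaging = 5, y_pick-and-place = 1.
Reduced cost of sensors: c₃ − yᵀa₃ = 16.5 − (5·4 + 1·4) = 16.5 − 24 = -7.5.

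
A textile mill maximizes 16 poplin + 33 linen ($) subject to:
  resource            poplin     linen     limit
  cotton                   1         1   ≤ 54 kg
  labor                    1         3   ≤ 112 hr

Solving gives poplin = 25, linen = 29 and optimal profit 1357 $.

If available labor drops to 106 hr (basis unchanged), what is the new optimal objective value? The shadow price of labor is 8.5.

1306

Δb = -6, so new z* = 1357 + (8.5)·(-6) = 1357 − 51 = 1306.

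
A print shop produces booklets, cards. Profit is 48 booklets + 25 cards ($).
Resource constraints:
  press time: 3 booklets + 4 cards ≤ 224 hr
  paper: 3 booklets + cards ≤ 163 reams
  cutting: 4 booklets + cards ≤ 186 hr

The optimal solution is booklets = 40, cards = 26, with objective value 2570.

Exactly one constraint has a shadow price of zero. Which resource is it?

press time: 224/224 (binding)
paper: 146/163 (slack 17)
cutting: 186/186 (binding)
By complementary slackness, a constraint with positive slack has shadow price 0 → paper.

paper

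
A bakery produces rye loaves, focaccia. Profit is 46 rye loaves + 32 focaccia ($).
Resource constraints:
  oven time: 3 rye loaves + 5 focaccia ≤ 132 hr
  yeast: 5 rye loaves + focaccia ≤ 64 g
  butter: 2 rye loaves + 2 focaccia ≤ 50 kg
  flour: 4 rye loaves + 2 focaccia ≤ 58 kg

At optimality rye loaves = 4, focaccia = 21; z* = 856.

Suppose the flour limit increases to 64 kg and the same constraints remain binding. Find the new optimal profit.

898

At the optimum: oven time uses 117 of 132 (slack = 15); yeast uses 41 of 64 (slack = 23); butter uses 50 of 50 (binding); flour uses 58 of 58 (binding).
By complementary slackness, y = 0 for the non-binding constraints.
From A_Bᵀ y = c: 2·y_butter + 4·y_flour = 46; 2·y_butter + 2·y_flour = 32.
→ y_butter = 9 and y_flour = 7.
Δz = y_flour·Δb = 7 × (6) = 42, so new z* = 856 + 42 = 898.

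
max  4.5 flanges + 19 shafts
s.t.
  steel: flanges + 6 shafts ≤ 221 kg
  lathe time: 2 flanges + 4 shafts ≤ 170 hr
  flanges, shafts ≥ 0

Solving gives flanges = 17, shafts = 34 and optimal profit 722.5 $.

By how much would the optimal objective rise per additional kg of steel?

2.5

Check each constraint at x*: steel 221/221 (tight); lathe time 170/170 (tight).
Dual feasibility on the basic columns requires 1·y_steel + 2·y_lathe time = 4.5, 6·y_steel + 4·y_lathe time = 19.
→ y_steel = 2.5 and y_lathe time = 1.
Shadow price of steel = 2.5.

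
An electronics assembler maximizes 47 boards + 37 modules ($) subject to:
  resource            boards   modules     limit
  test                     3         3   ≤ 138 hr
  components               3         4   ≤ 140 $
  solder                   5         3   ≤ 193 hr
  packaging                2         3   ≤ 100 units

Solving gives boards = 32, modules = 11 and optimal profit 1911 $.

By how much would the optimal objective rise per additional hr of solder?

7

Binding: components and solder. Non-binding: test (9 unused), packaging (3 unused).
By complementary slackness, y = 0 for the non-binding constraints.
The binding rows give the dual system: 3·y_components + 5·y_solder = 47 and 4·y_components + 3·y_solder = 37.
→ y_components = 4 and y_solder = 7.
Shadow price of solder = 7.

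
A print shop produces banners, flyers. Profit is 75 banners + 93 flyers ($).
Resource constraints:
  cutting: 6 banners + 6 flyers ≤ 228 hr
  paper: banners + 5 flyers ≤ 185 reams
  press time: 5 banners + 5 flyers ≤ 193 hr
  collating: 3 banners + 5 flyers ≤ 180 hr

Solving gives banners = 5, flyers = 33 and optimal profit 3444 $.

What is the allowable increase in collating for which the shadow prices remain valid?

Binding constraints: cutting, collating. The basis is B = [[6,6],[3,5]] with det 12.
Per unit increase in collating, x* moves by d = (-0.5, 0.5).
The basis stays optimal until paper becomes binding; allowable increase = 7.5 hr.

7.5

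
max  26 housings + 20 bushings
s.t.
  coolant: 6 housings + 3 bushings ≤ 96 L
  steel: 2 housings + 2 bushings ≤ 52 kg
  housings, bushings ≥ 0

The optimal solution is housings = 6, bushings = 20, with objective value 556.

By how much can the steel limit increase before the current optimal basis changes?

12

Binding constraints: coolant, steel. The basis is B = [[6,3],[2,2]] with det 6.
Per unit increase in steel, x* moves by d = (-0.5, 1).
The basis stays optimal until housings reaches 0; allowable increase = 12 kg.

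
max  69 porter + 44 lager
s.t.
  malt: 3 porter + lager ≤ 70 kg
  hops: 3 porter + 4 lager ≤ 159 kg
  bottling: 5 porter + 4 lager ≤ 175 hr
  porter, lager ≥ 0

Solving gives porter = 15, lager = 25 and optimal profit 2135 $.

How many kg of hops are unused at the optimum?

14

hops used = 3·15 + 4·25 = 145; slack = 159 − 145 = 14.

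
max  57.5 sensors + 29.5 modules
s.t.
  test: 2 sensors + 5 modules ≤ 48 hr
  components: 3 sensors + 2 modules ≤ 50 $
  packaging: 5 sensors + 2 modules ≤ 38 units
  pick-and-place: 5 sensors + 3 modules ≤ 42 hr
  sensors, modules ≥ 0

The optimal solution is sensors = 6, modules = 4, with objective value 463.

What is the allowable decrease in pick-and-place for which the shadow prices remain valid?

4

Binding constraints: packaging, pick-and-place. The basis is B = [[5,2],[5,3]] with det 5.
Per unit decrease in pick-and-place, x* moves by d = (0.4, -1).
The basis stays optimal until modules reaches 0; allowable decrease = 4 hr.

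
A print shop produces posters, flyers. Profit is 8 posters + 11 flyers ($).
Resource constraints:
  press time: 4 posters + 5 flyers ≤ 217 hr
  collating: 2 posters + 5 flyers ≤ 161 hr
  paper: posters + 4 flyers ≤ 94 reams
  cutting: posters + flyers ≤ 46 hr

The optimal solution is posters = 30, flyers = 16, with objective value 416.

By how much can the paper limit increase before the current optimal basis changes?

Binding constraints: paper, cutting. The basis is B = [[1,4],[1,1]] with det -3.
Per unit increase in paper, x* moves by d = (-0.3333, 0.3333).
The basis stays optimal until collating becomes binding; allowable increase = 21 reams.

21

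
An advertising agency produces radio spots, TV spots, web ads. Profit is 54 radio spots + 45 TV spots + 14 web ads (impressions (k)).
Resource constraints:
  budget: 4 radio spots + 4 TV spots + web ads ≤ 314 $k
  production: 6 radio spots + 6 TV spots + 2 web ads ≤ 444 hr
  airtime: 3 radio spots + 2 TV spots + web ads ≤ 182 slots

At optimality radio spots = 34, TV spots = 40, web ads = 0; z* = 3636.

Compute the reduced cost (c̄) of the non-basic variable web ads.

Check each constraint at x*: budget 296/314 (slack 18); production 444/444 (tight); airtime 182/182 (tight).
Slack constraints have shadow price 0 (complementary slackness).
Dual feasibility on the basic columns requires 6·y_production + 3·y_airtime = 54, 6·y_production + 2·y_airtime = 45.
→ y_production = 4.5 and y_airtime = 9.
Reduced cost of web ads: c₃ − yᵀa₃ = 14 − (4.5·2 + 9·1) = 14 − 18 = -4.

-4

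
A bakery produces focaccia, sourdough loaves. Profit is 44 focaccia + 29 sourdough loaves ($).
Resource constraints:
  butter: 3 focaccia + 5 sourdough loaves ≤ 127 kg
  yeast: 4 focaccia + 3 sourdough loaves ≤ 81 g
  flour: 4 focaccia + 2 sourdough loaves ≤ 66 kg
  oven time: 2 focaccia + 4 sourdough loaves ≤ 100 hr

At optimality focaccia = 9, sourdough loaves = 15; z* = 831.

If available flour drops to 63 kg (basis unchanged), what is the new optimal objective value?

819

Check each constraint at x*: butter 102/127 (slack 25); yeast 81/81 (tight); flour 66/66 (tight); oven time 78/100 (slack 22).
Slack constraints have shadow price 0 (complementary slackness).
Dual feasibility on the basic columns requires 4·y_yeast + 4·y_flour = 44, 3·y_yeast + 2·y_flour = 29.
Solving: y_yeast = 7, y_flour = 4.
Δz = y_flour·Δb = 4 × (-3) = -12, so new z* = 831 − 12 = 819.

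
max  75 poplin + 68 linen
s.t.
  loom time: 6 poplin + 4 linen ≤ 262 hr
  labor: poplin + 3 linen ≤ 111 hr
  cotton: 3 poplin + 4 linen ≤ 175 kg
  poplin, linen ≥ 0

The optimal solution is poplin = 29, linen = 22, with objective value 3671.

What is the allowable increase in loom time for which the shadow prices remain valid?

88

Binding constraints: loom time, cotton. The basis is B = [[6,4],[3,4]] with det 12.
Per unit increase in loom time, x* moves by d = (0.3333, -0.25).
The basis stays optimal until linen reaches 0; allowable increase = 88 hr.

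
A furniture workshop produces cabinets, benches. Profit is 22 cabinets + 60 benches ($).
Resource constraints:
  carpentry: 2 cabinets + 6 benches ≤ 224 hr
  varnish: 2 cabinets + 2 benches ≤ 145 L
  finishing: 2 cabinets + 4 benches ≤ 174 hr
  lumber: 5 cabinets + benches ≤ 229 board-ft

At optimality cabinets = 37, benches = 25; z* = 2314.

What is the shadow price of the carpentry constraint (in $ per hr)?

8

Check each constraint at x*: carpentry 224/224 (tight); varnish 124/145 (slack 21); finishing 174/174 (tight); lumber 210/229 (slack 19).
By complementary slackness, y = 0 for the non-binding constraints.
The binding rows give the dual system: 2·y_carpentry + 2·y_finishing = 22 and 6·y_carpentry + 4·y_finishing = 60.
→ y_carpentry = 8 and y_finishing = 3.
Shadow price of carpentry = 8.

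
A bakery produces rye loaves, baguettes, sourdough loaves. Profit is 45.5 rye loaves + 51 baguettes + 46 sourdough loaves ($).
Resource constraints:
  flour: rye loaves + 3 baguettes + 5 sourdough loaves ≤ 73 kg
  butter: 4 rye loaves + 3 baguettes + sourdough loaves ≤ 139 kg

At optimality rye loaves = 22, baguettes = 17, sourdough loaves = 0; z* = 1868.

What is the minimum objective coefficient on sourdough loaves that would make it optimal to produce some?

Check each constraint at x*: flour 73/73 (tight); butter 139/139 (tight).
Dual feasibility on the basic columns requires 1·y_flour + 4·y_butter = 45.5, 3·y_flour + 3·y_butter = 51.
→ y_flour = 7.5 and y_butter = 9.5.
sourdough loaves enters the basis when its profit ≥ yᵀa₃ = 7.5·5 + 9.5·1 = 47.

47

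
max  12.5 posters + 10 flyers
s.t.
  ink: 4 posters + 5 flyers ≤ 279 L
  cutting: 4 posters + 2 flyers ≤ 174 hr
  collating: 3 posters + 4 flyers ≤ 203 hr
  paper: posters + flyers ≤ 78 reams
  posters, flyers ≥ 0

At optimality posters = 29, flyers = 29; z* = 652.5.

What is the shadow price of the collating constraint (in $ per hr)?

At the optimum: ink uses 261 of 279 (slack = 18); cutting uses 174 of 174 (binding); collating uses 203 of 203 (binding); paper uses 58 of 78 (slack = 20).
Since ink, paper are not tight, their duals are 0.
From A_Bᵀ y = c: 4·y_cutting + 3·y_collating = 12.5; 2·y_cutting + 4·y_collating = 10.
Solving: y_cutting = 2, y_collating = 1.5.
Shadow price of collating = 1.5.

1.5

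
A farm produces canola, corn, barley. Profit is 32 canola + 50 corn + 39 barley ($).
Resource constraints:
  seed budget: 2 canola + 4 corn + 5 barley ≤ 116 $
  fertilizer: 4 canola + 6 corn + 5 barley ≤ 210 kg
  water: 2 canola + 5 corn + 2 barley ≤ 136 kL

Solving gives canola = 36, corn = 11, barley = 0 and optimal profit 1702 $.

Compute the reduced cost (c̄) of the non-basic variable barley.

Binding: seed budget and fertilizer. Non-binding: water (9 unused).
By complementary slackness, y = 0 for the non-binding constraint.
From A_Bᵀ y = c: 2·y_seed budget + 4·y_fertilizer = 32; 4·y_seed budget + 6·y_fertilizer = 50.
→ y_seed budget = 2 and y_fertilizer = 7.
Reduced cost of barley: c₃ − yᵀa₃ = 39 − (2·5 + 7·5) = 39 − 45 = -6.

-6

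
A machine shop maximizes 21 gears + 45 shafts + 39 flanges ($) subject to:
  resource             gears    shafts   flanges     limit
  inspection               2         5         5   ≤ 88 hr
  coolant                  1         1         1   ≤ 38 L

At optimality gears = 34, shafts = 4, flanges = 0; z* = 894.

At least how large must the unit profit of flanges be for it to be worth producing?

45

At the optimum: inspection uses 88 of 88 (binding); coolant uses 38 of 38 (binding).
From A_Bᵀ y = c: 2·y_inspection + 1·y_coolant = 21; 5·y_inspection + 1·y_coolant = 45.
→ y_inspection = 8 and y_coolant = 5.
flanges enters the basis when its profit ≥ yᵀa₃ = 8·5 + 5·1 = 45.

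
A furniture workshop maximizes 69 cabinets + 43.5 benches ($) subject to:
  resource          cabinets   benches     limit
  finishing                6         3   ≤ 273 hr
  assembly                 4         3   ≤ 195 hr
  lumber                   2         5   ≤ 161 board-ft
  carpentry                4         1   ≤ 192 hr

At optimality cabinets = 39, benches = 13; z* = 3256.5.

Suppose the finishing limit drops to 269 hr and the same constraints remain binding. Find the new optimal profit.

Binding: finishing and assembly. Non-binding: lumber (18 unused), carpentry (23 unused).
Slack constraints have shadow price 0 (complementary slackness).
Dual feasibility on the basic columns requires 6·y_finishing + 4·y_assembly = 69, 3·y_finishing + 3·y_assembly = 43.5.
This yields shadow prices y_finishing = 5.5, y_assembly = 9.
Δz = y_finishing·Δb = 5.5 × (-4) = -22, so new z* = 3256.5 − 22 = 3234.5.

3234.5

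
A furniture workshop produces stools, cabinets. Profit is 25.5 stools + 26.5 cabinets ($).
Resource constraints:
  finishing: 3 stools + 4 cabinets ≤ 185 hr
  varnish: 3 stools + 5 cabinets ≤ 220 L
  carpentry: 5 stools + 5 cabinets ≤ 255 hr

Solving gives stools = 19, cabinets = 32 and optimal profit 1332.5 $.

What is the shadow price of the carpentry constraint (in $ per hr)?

Check each constraint at x*: finishing 185/185 (tight); varnish 217/220 (slack 3); carpentry 255/255 (tight).
Slack constraints have shadow price 0 (complementary slackness).
The binding rows give the dual system: 3·y_finishing + 5·y_carpentry = 25.5 and 4·y_finishing + 5·y_carpentry = 26.5.
This yields shadow prices y_finishing = 1, y_carpentry = 4.5.
Shadow price of carpentry = 4.5.

4.5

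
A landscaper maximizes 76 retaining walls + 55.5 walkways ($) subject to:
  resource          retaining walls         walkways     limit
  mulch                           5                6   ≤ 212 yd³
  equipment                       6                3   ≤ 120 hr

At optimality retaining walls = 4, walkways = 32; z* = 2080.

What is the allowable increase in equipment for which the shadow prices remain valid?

134.4

Binding constraints: mulch, equipment. The basis is B = [[5,6],[6,3]] with det -21.
Per unit increase in equipment, x* moves by d = (0.2857, -0.2381).
The basis stays optimal until walkways reaches 0; allowable increase = 134.4 hr.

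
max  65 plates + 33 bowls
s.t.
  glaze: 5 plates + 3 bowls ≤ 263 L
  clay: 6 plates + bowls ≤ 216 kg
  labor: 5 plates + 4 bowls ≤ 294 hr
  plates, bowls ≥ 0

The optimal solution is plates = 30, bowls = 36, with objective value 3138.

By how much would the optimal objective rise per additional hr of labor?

7

Check each constraint at x*: glaze 258/263 (slack 5); clay 216/216 (tight); labor 294/294 (tight).
Since glaze is not tight, its dual is 0.
Dual feasibility on the basic columns requires 6·y_clay + 5·y_labor = 65, 1·y_clay + 4·y_labor = 33.
Solving: y_clay = 5, y_labor = 7.
Shadow price of labor = 7.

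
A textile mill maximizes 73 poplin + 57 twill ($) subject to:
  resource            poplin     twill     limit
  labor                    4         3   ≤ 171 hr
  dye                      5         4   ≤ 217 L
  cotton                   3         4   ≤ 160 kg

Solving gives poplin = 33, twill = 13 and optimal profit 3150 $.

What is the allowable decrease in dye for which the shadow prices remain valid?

Binding constraints: labor, dye. The basis is B = [[4,3],[5,4]] with det 1.
Per unit decrease in dye, x* moves by d = (3, -4).
The basis stays optimal until twill reaches 0; allowable decrease = 3.25 L.

3.25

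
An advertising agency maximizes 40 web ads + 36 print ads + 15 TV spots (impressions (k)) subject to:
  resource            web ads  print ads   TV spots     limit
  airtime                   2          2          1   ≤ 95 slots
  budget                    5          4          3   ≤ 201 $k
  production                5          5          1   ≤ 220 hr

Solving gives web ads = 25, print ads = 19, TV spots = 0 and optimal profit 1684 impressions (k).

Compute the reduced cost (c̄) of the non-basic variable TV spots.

-1

Check each constraint at x*: airtime 88/95 (slack 7); budget 201/201 (tight); production 220/220 (tight).
Since airtime is not tight, its dual is 0.
Dual feasibility on the basic columns requires 5·y_budget + 5·y_production = 40, 4·y_budget + 5·y_production = 36.
Solving: y_budget = 4, y_production = 4.
Reduced cost of TV spots: c₃ − yᵀa₃ = 15 − (4·3 + 4·1) = 15 − 16 = -1.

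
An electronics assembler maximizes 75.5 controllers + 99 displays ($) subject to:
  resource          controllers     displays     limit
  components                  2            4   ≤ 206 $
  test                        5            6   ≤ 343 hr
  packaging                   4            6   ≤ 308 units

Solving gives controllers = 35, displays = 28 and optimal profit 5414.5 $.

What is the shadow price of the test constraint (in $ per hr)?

At the optimum: components uses 182 of 206 (slack = 24); test uses 343 of 343 (binding); packaging uses 308 of 308 (binding).
By complementary slackness, y = 0 for the non-binding constraint.
Dual feasibility on the basic columns requires 5·y_test + 4·y_packaging = 75.5, 6·y_test + 6·y_packaging = 99.
This yields shadow prices y_test = 9.5, y_packaging = 7.
Shadow price of test = 9.5.

9.5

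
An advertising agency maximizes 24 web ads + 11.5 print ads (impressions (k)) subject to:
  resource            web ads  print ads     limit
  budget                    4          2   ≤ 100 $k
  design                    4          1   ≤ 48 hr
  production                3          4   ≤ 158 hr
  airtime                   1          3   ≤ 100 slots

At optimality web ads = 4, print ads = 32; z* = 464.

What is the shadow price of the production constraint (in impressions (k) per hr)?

0

Check each constraint at x*: budget 80/100 (slack 20); design 48/48 (tight); production 140/158 (slack 18); airtime 100/100 (tight).
Since budget, production are not tight, their duals are 0.
Dual feasibility on the basic columns requires 4·y_design + 1·y_airtime = 24, 1·y_design + 3·y_airtime = 11.5.
Solving: y_design = 5.5, y_airtime = 2.
Shadow price of production = 0.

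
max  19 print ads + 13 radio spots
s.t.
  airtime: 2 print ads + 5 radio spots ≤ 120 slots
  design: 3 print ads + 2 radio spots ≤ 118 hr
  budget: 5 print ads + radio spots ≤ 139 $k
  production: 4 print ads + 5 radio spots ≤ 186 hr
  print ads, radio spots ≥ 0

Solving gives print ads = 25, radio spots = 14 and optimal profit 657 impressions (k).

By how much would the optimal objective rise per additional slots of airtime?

2

Binding: airtime and budget. Non-binding: design (15 unused), production (16 unused).
Since design, production are not tight, their duals are 0.
Dual feasibility on the basic columns requires 2·y_airtime + 5·y_budget = 19, 5·y_airtime + 1·y_budget = 13.
This yields shadow prices y_airtime = 2, y_budget = 3.
Shadow price of airtime = 2.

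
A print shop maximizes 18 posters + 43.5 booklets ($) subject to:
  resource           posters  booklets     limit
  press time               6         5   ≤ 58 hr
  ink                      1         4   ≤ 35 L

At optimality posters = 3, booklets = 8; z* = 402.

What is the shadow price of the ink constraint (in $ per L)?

Both press time and ink are binding at x*.
Dual feasibility on the basic columns requires 6·y_press time + 1·y_ink = 18, 5·y_press time + 4·y_ink = 43.5.
→ y_press time = 1.5 and y_ink = 9.
Shadow price of ink = 9.

9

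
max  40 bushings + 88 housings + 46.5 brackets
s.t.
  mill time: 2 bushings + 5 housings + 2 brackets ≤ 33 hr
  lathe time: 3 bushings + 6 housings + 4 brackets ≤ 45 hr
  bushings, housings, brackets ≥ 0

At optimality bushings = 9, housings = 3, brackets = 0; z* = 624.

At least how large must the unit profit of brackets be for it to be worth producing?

At the optimum: mill time uses 33 of 33 (binding); lathe time uses 45 of 45 (binding).
From A_Bᵀ y = c: 2·y_mill time + 3·y_lathe time = 40; 5·y_mill time + 6·y_lathe time = 88.
Solving: y_mill time = 8, y_lathe time = 8.
brackets enters the basis when its profit ≥ yᵀa₃ = 8·2 + 8·4 = 48.

48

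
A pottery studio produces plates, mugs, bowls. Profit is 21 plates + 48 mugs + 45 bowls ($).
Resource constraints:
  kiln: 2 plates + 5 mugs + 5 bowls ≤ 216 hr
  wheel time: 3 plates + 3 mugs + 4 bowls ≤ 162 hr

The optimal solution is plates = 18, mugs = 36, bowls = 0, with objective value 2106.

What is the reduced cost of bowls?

-4

Check each constraint at x*: kiln 216/216 (tight); wheel time 162/162 (tight).
The binding rows give the dual system: 2·y_kiln + 3·y_wheel time = 21 and 5·y_kiln + 3·y_wheel time = 48.
→ y_kiln = 9 and y_wheel time = 1.
Reduced cost of bowls: c₃ − yᵀa₃ = 45 − (9·5 + 1·4) = 45 − 49 = -4.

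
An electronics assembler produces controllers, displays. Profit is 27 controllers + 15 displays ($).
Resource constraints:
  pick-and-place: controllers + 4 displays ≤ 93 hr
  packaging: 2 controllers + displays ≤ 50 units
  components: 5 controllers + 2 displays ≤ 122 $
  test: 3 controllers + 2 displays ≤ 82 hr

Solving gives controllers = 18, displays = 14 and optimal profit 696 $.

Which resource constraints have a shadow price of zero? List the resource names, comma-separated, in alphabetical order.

components, pick-and-place

pick-and-place: 74/93 (slack 19)
packaging: 50/50 (binding)
components: 118/122 (slack 4)
test: 82/82 (binding)
By complementary slackness, a constraint with positive slack has shadow price 0 → components, pick-and-place.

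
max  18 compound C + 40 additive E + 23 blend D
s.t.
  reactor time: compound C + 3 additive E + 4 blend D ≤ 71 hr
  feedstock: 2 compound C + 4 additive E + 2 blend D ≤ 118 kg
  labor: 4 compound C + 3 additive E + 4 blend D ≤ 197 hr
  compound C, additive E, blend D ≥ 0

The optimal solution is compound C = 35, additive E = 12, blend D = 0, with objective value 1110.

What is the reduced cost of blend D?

At the optimum: reactor time uses 71 of 71 (binding); feedstock uses 118 of 118 (binding); labor uses 176 of 197 (slack = 21).
Slack constraints have shadow price 0 (complementary slackness).
Dual feasibility on the basic columns requires 1·y_reactor time + 2·y_feedstock = 18, 3·y_reactor time + 4·y_feedstock = 40.
This yields shadow prices y_reactor time = 4, y_feedstock = 7.
Reduced cost of blend D: c₃ − yᵀa₃ = 23 − (4·4 + 7·2) = 23 − 30 = -7.

-7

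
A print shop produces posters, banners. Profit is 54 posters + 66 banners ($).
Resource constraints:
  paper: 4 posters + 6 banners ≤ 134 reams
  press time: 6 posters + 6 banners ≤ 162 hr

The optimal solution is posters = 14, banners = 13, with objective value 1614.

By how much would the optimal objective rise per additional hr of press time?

Check each constraint at x*: paper 134/134 (tight); press time 162/162 (tight).
Dual feasibility on the basic columns requires 4·y_paper + 6·y_press time = 54, 6·y_paper + 6·y_press time = 66.
This yields shadow prices y_paper = 6, y_press time = 5.
Shadow price of press time = 5.

5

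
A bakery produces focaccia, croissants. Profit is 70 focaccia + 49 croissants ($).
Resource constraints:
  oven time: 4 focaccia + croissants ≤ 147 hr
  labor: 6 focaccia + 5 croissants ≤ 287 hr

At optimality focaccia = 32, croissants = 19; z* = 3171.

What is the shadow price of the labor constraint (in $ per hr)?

Both oven time and labor are binding at x*.
The binding rows give the dual system: 4·y_oven time + 6·y_labor = 70 and 1·y_oven time + 5·y_labor = 49.
This yields shadow prices y_oven time = 4, y_labor = 9.
Shadow price of labor = 9.

9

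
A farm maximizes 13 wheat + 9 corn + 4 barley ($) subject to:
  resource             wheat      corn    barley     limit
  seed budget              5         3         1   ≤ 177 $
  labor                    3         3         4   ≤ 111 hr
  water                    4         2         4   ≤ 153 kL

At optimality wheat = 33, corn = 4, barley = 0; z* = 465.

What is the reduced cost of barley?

Check each constraint at x*: seed budget 177/177 (tight); labor 111/111 (tight); water 140/153 (slack 13).
Slack constraints have shadow price 0 (complementary slackness).
Dual feasibility on the basic columns requires 5·y_seed budget + 3·y_labor = 13, 3·y_seed budget + 3·y_labor = 9.
→ y_seed budget = 2 and y_labor = 1.
Reduced cost of barley: c₃ − yᵀa₃ = 4 − (2·1 + 1·4) = 4 − 6 = -2.

-2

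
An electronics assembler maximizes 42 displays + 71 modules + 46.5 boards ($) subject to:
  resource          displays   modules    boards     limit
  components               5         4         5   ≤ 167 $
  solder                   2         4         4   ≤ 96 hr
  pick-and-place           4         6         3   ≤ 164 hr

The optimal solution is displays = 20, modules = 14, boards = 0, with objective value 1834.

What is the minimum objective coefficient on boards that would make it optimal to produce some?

Binding: solder and pick-and-place. Non-binding: components (11 unused).
By complementary slackness, y = 0 for the non-binding constraint.
Dual feasibility on the basic columns requires 2·y_solder + 4·y_pick-and-place = 42, 4·y_solder + 6·y_pick-and-place = 71.
This yields shadow prices y_solder = 8, y_pick-and-place = 6.5.
boards enters the basis when its profit ≥ yᵀa₃ = 8·4 + 6.5·3 = 51.5.

51.5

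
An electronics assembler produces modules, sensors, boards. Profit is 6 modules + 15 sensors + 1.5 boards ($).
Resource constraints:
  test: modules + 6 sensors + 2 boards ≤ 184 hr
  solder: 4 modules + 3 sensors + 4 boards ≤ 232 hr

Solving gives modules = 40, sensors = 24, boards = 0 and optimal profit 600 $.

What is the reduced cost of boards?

Check each constraint at x*: test 184/184 (tight); solder 232/232 (tight).
The binding rows give the dual system: 1·y_test + 4·y_solder = 6 and 6·y_test + 3·y_solder = 15.
This yields shadow prices y_test = 2, y_solder = 1.
Reduced cost of boards: c₃ − yᵀa₃ = 1.5 − (2·2 + 1·4) = 1.5 − 8 = -6.5.

-6.5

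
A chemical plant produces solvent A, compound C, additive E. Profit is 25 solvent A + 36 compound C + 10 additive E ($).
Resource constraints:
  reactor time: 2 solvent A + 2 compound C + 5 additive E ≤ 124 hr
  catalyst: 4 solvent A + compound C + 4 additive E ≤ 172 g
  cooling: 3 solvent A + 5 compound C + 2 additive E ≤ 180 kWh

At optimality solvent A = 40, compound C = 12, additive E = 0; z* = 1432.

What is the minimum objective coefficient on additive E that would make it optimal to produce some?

18

Binding: catalyst and cooling. Non-binding: reactor time (20 unused).
Since reactor time is not tight, its dual is 0.
From A_Bᵀ y = c: 4·y_catalyst + 3·y_cooling = 25; 1·y_catalyst + 5·y_cooling = 36.
→ y_catalyst = 1 and y_cooling = 7.
additive E enters the basis when its profit ≥ yᵀa₃ = 1·4 + 7·2 = 18.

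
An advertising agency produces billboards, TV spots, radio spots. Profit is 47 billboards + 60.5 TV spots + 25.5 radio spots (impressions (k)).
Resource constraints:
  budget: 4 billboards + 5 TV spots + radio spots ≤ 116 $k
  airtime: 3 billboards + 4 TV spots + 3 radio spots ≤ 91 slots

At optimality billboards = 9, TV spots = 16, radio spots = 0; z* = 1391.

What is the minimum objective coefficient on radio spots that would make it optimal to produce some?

Check each constraint at x*: budget 116/116 (tight); airtime 91/91 (tight).
Dual feasibility on the basic columns requires 4·y_budget + 3·y_airtime = 47, 5·y_budget + 4·y_airtime = 60.5.
Solving: y_budget = 6.5, y_airtime = 7.
radio spots enters the basis when its profit ≥ yᵀa₃ = 6.5·1 + 7·3 = 27.5.

27.5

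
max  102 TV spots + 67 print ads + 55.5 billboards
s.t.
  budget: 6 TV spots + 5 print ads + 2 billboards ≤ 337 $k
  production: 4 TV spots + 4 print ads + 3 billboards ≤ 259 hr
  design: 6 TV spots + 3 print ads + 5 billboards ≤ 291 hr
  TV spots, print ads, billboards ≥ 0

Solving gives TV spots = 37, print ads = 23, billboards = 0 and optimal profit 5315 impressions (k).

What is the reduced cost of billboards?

-5.5

Check each constraint at x*: budget 337/337 (tight); production 240/259 (slack 19); design 291/291 (tight).
By complementary slackness, y = 0 for the non-binding constraint.
The binding rows give the dual system: 6·y_budget + 6·y_design = 102 and 5·y_budget + 3·y_design = 67.
→ y_budget = 8 and y_design = 9.
Reduced cost of billboards: c₃ − yᵀa₃ = 55.5 − (8·2 + 9·5) = 55.5 − 61 = -5.5.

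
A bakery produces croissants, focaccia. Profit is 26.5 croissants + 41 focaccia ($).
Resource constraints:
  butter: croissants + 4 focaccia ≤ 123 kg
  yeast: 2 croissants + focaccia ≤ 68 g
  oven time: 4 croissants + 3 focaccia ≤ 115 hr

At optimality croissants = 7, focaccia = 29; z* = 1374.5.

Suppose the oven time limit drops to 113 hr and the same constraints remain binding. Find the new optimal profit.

At the optimum: butter uses 123 of 123 (binding); yeast uses 43 of 68 (slack = 25); oven time uses 115 of 115 (binding).
Since yeast is not tight, its dual is 0.
From A_Bᵀ y = c: 1·y_butter + 4·y_oven time = 26.5; 4·y_butter + 3·y_oven time = 41.
Solving: y_butter = 6.5, y_oven time = 5.
Δz = y_oven time·Δb = 5 × (-2) = -10, so new z* = 1374.5 − 10 = 1364.5.

1364.5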